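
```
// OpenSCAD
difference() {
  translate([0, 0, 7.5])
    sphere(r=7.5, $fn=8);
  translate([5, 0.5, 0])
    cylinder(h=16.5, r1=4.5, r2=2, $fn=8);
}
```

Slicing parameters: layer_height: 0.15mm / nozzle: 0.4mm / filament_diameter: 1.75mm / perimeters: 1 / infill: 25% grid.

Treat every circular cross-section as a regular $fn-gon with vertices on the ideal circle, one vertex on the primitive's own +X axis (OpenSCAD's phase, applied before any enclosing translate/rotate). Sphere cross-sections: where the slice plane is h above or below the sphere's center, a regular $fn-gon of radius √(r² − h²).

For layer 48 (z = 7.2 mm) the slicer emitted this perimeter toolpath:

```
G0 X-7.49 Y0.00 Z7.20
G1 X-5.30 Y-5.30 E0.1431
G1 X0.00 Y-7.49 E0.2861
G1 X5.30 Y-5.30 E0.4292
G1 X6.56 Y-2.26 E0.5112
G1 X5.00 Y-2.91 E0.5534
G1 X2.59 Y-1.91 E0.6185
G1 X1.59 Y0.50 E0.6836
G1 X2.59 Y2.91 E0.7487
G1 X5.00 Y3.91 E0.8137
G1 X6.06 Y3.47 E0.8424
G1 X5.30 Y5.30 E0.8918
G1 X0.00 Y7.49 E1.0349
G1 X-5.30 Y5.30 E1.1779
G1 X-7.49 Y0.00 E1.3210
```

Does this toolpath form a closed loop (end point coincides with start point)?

yes

Start point (G0): (-7.49, 0.00). End point (last G1): the path returns to the start — closed.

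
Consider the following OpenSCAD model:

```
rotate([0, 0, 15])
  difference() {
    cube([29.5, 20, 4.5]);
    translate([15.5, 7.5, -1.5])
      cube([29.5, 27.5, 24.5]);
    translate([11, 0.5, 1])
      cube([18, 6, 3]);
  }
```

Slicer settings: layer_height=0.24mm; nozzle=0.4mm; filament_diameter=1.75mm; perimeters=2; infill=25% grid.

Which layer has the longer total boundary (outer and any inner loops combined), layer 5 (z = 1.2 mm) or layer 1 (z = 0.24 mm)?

layer 5 (z = 1.2 mm)

Layer 5 (z = 1.2): the 29.5×20 cube contributes its full rectangle (perimeter 99.00 mm); the cube at (15.5, 7.5) (footprint 29.5×27.5) is included at this height (perimeter 114.00 mm); the 18×6 cube at (11, 0.5) contributes its full rectangle (perimeter 48.00 mm); Subtracting the remaining from the first: starting from the 29.5×20 cube, the 29.5×27.5 cube at (15.5, 7.5) partially overlaps it — only the 175.00 mm² overlap (of its 811.25 mm²) is removed, clipping the outline; the 18×6 cube at (11, 0.5) lies wholly inside it (removes its full 108.00 mm² and its 48.00 mm outline becomes a hole wall) — boundary (outer + 1 inner loop) = 147.00 mm; (whole slice rotated 15° about Z — lengths, areas and connectivity unchanged). So its perimeter = 147.00 mm. Layer 1 (z = 0.24): the 29.5×20 cube contributes its full rectangle (perimeter 99.00 mm); the cube at (15.5, 7.5) is present — its section is the full 29.5×27.5 rectangle (perimeter 114.00 mm); the cube at (11, 0.5) is absent (z outside [1, 4]); After the difference (first − rest): starting from the 29.5×20 cube, the 29.5×27.5 cube at (15.5, 7.5) partially overlaps it — only the 175.00 mm² overlap (of its 811.25 mm²) is removed, clipping the outline — boundary = 99.00 mm; (whole slice rotated 15° about Z — lengths, areas and connectivity unchanged). So its perimeter = 99.00 mm. Layer 5 is larger (147.00 vs 99.00 mm).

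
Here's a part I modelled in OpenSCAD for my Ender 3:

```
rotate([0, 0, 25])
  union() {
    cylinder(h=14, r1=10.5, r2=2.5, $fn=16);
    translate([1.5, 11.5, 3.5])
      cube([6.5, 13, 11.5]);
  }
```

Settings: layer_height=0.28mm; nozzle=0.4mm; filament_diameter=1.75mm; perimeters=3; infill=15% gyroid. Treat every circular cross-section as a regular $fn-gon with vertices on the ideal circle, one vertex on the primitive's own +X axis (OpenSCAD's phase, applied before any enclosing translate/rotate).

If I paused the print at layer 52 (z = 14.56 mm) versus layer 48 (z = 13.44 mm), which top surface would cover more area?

Layer 52 (z = 14.56): the cone does not reach this height (z outside [0, 14]); the 6.5×13 cube at (1.5, 11.5) contributes its full rectangle (area 84.50 mm²); Combining (union): only the 6.5×13 cube at (1.5, 11.5) is present, so the union is just that shape — area = 84.50 mm²; (rotated 25° about Z; rotation is an isometry so areas/perimeters/island counts are preserved). So its area = 84.50 mm². Layer 48 (z = 13.44): the cone (r1=10.5→r2=2.5) has section circumradius 2.820 here — a regular 16-gon (area = (16/2)·2.820²·sin(360°/16) = 24.35 mm²); the 6.5×13 cube at (1.5, 11.5) contributes its full rectangle (area 84.50 mm²); Taking the union: the 2 present regions are separate (no shared area or edge), so areas and boundary lengths simply add and each stays a separate island — area = 108.85 mm²; (whole slice rotated 25° about Z — lengths, areas and connectivity unchanged). So its area = 108.85 mm². Layer 48 is larger (108.85 vs 84.50 mm²).

layer 48 (z = 13.44 mm)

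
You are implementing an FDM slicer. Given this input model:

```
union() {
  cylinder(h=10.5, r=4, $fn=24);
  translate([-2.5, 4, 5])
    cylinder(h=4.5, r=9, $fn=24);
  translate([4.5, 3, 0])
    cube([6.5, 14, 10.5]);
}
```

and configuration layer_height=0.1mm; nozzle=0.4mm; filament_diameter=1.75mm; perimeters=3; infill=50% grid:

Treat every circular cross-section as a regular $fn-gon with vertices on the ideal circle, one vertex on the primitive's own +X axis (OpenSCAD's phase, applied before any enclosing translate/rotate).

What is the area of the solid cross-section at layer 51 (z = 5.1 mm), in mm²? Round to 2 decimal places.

At z = 5.1 mm: the r=4 cylinder contributes a regular 24-gon of circumradius 4 (area = (24/2)·4.000²·sin(360°/24) = 49.69 mm²); the r=9 cylinder at (-2.5, 4) contributes a regular 24-gon of circumradius 9 (area = (24/2)·9.000²·sin(360°/24) = 251.57 mm²); the 6.5×14 cube at (4.5, 3) contributes its full rectangle (area 91.00 mm²); Merging all regions: the regions partially overlap — summed areas 392.27 mm² minus the doubly-counted overlap 59.04 mm² gives 333.23 mm² — area = 333.23 mm². Overall, the cross-section is a single solid region. Net area = 333.23 mm².

333.23 mm²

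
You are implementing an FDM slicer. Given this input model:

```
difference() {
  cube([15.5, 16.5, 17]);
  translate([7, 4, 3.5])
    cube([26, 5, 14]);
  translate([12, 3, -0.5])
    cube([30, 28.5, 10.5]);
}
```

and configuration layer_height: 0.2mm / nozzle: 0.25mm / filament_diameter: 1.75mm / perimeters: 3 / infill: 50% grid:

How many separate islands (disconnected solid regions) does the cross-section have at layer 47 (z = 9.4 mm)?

1

At z = 9.4 mm: the 15.5×16.5 cube contributes its full rectangle; the cube at (7, 4) is present — its section is the full 26×5 rectangle; the 30×28.5 cube at (12, 3) contributes its full rectangle; After the difference (first − rest): starting from the 15.5×16.5 cube, the 26×5 cube at (7, 4) partially overlaps it — only the 42.50 mm² overlap (of its 130.00 mm²) is removed, clipping the outline; the 30×28.5 cube at (12, 3) partially overlaps it — only the 29.75 mm² overlap (of its 855.00 mm²) is removed, clipping the outline — 1 connected region. Overall, the cross-section is a single solid region. Island count = 1.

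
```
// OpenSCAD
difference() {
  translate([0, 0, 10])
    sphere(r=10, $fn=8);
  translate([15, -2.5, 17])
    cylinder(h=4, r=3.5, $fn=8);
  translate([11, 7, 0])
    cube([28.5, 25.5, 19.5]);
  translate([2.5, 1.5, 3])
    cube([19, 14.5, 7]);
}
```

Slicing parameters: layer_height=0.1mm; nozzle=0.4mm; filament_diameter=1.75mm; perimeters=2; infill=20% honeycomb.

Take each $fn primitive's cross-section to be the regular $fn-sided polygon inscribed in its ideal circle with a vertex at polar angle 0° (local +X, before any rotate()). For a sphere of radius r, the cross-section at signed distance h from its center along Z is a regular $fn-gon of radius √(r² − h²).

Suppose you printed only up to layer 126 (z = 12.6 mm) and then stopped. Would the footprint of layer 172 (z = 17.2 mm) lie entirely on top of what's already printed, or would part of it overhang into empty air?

Compare the two slices. At z = 12.6: the r=10 sphere contributes a regular 8-gon of circumradius √(10²−2.6²) = 9.656 (area = (8/2)·9.656²·sin(360°/8) = 263.72 mm²); the cylinder at (15, -2.5) is absent (z outside [17, 21]); the cube at (11, 7) is present — its section is the full 28.5×25.5 rectangle (area 726.75 mm²); the cube at (2.5, 1.5) is not intersected at this z (z outside [3, 10]); Subtracting the remaining from the first: starting from the r=10 sphere (263.72 mm²), the 28.5×25.5 cube at (11, 7) misses the remaining region (no effect) — area = 263.72 mm². At z = 17.2: the r=10 sphere contributes a regular 8-gon of circumradius √(10²−7.2²) = 6.940 (area = (8/2)·6.940²·sin(360°/8) = 136.22 mm²); the r=3.5 cylinder at (15, -2.5) contributes a regular 8-gon of circumradius 3.5 (area = (8/2)·3.500²·sin(360°/8) = 34.65 mm²); the 28.5×25.5 cube at (11, 7) contributes its full rectangle (area 726.75 mm²); the cube at (2.5, 1.5) does not reach this height (z outside [3, 10]); After the difference (first − rest): starting from the r=10 sphere (136.22 mm²), the r=3.5 cylinder at (15, -2.5) misses the remaining region (no effect); the 28.5×25.5 cube at (11, 7) misses the remaining region (no effect) — area = 136.22 mm². Checking containment: the cross-section at z = 17.2 is a subset of the cross-section at z = 12.6.

entirely on top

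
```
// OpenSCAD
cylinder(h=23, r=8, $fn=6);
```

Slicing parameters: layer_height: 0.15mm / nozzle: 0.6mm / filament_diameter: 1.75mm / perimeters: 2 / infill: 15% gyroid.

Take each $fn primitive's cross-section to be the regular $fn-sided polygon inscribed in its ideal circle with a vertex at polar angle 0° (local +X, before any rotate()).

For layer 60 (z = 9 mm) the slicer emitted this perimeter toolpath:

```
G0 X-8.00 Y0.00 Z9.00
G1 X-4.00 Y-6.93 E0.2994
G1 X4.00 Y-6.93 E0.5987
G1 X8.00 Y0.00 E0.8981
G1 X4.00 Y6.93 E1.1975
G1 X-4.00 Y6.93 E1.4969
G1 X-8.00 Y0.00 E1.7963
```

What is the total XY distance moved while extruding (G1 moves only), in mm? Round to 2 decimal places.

48.01 mm

Sum the Euclidean lengths of each G1 segment: total = 48.01 mm.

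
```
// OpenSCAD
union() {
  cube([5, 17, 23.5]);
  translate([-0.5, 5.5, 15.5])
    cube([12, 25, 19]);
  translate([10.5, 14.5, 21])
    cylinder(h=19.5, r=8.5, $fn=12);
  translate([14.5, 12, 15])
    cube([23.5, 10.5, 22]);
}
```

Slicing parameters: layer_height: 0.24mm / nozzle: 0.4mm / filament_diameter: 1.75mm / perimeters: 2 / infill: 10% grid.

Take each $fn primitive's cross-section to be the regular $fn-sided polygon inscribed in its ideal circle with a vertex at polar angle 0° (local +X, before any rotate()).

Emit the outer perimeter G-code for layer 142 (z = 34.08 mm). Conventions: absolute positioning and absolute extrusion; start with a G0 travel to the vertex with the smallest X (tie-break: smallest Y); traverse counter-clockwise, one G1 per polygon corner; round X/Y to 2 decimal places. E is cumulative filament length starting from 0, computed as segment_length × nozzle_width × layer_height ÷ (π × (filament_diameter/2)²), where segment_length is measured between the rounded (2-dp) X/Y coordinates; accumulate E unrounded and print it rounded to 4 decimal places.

At z = 34.08 mm: the cube is absent (z outside [0, 23.5]); the cube at (-0.5, 5.5) is present — its section is the full 12×25 rectangle; the r=8.5 cylinder at (10.5, 14.5) gives a regular 12-gon of circumradius 8.5 (constant along its height); the cube at (14.5, 12) (footprint 23.5×10.5) is included at this height; Merging all regions: the regions partially overlap (shared area 157.85 mm²), so overlapping operands fuse into one piece — 1 connected region. The outline is a single polygon with 13 vertices. Extrusion per mm of travel: 0.4 × 0.24 / (π × 0.875²) = 0.039912. Accumulating E over each segment gives final E = 4.9674.

G0 X-0.50 Y5.50 Z34.08
G1 X11.50 Y5.50 E0.4789
G1 X11.50 Y6.27 E0.5097
G1 X14.75 Y7.14 E0.6440
G1 X17.86 Y10.25 E0.8195
G1 X18.33 Y12.00 E0.8918
G1 X38.00 Y12.00 E1.6769
G1 X38.00 Y22.50 E2.0960
G1 X14.50 Y22.50 E3.0339
G1 X14.50 Y21.93 E3.0567
G1 X11.50 Y22.73 E3.1806
G1 X11.50 Y30.50 E3.4907
G1 X-0.50 Y30.50 E3.9696
G1 X-0.50 Y5.50 E4.9674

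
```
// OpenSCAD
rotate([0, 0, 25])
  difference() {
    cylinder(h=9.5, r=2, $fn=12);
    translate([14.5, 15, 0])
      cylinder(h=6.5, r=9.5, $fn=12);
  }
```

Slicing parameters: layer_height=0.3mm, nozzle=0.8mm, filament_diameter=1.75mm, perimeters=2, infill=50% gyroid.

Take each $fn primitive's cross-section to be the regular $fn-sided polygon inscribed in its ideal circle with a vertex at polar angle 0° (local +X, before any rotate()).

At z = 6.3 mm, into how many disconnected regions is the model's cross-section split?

At z = 6.3 mm: the r=2 cylinder gives a regular 12-gon of circumradius 2 (constant along its height); the r=9.5 cylinder at (14.5, 15) contributes a regular 12-gon of circumradius 9.5; Subtracting the remaining from the first: starting from the r=2 cylinder, the r=9.5 cylinder at (14.5, 15) misses the remaining region (no effect) — 1 connected region; (whole slice rotated 25° about Z — lengths, areas and connectivity unchanged). The result has 1 disconnected region.

1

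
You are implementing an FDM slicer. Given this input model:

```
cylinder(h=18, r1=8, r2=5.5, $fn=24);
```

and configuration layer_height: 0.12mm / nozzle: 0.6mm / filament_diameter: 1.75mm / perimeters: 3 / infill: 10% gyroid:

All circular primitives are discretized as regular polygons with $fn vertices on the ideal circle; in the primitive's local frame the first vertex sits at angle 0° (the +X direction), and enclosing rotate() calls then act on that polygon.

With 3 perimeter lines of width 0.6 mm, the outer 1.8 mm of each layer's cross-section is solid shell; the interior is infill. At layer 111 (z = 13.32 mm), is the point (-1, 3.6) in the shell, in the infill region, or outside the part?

At z = 13.32 mm: the cone contributes a regular 24-gon of circumradius 6.150 (interpolated between r1=8 and r2=5.5 at t=0.740). Overall, the cross-section is a single solid region. The nearest boundary edge runs (-1.59, 5.94)→(-3.07, 5.33); distance from the point to it = 2.39 mm. The point is inside the cross-section and 2.39 mm from the nearest boundary — more than the 1.8 mm shell width (3 × 0.6), so it's in the infill interior.

infill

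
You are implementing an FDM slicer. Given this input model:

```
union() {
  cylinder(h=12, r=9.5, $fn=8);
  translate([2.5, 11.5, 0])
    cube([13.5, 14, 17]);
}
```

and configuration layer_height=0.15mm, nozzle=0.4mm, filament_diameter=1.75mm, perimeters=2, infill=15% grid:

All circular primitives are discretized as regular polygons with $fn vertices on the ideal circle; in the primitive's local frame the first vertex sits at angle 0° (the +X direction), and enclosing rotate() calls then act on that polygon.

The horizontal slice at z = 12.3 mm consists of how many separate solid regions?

1

At z = 12.3 mm: the cylinder is absent (z outside [0, 12]); the cube at (2.5, 11.5) is present — its section is the full 13.5×14 rectangle; Combining (union): only the 13.5×14 cube at (2.5, 11.5) is present, so the union is just that shape — 1 connected region. The result has 1 disconnected region.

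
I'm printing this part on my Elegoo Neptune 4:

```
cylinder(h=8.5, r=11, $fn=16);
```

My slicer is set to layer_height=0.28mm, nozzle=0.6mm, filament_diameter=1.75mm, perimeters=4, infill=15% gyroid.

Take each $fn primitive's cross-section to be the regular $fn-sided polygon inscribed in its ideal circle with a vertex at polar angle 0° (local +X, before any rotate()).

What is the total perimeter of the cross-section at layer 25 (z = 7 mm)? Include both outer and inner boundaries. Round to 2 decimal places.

68.67 mm

At z = 7 mm: the r=11 cylinder gives a regular 16-gon of circumradius 11 (constant along its height) (perimeter = 2·16·11.000·sin(180°/16) = 68.67 mm). Overall, the cross-section is a single solid region. Total boundary length (outer) = 68.67 mm.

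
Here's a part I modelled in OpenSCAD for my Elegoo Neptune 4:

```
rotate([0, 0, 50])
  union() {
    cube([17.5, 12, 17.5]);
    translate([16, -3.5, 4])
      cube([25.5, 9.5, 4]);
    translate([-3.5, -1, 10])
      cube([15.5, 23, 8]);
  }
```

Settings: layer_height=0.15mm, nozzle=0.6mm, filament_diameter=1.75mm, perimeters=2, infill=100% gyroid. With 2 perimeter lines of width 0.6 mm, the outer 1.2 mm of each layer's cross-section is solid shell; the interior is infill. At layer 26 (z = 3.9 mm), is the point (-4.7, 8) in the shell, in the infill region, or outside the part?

infill

At z = 3.9 mm: the 17.5×12 cube contributes its full rectangle; the cube at (16, -3.5) is not intersected at this z (z outside [4, 8]); the cube at (-3.5, -1) is not intersected at this z (z outside [10, 18]); Merging all regions: only the 17.5×12 cube is present, so the union is just that shape — 1 connected region; (rotated 50° about Z; rotation is an isometry so areas/perimeters/island counts are preserved). Overall, the cross-section is a single solid region. Undo the 50° rotation: the query point maps to (3.107, 8.743) in the un-rotated model frame. The nearest boundary edge runs (0.00, 12.00)→(0.00, 0.00); distance from the point to it = 3.11 mm. The point is inside the cross-section and 3.11 mm from the nearest boundary — more than the 1.2 mm shell width (2 × 0.6), so it's in the infill interior.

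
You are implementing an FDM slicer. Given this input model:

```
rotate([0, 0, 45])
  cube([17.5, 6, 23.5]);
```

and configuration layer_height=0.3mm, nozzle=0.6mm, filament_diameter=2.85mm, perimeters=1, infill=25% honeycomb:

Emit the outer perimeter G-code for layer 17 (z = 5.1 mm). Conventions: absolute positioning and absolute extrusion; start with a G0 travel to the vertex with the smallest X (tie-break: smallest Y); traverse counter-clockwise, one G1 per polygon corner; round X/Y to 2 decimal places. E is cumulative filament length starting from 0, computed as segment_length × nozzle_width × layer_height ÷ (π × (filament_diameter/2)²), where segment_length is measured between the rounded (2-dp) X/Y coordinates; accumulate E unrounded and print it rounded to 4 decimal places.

At z = 5.1 mm: the cube is present — its section is the full 17.5×6 rectangle; (rotated 45° about Z; rotation is an isometry so areas/perimeters/island counts are preserved). The outline is a single polygon with 4 vertices. Extrusion per mm of travel: 0.6 × 0.3 / (π × 1.425²) = 0.028216. Accumulating E over each segment gives final E = 1.3260.

G0 X-4.24 Y4.24 Z5.10
G1 X0.00 Y0.00 E0.1692
G1 X12.37 Y12.37 E0.6628
G1 X8.13 Y16.62 E0.8322
G1 X-4.24 Y4.24 E1.3260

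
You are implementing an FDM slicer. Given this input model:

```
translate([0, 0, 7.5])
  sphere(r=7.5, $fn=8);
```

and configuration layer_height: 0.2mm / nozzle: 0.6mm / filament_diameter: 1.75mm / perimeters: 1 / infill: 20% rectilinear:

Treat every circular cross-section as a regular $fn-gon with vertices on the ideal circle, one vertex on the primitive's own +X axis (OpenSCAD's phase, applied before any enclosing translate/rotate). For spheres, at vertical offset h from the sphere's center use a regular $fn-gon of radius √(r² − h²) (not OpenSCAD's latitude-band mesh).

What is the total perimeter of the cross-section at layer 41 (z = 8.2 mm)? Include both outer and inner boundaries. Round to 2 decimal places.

45.72 mm

At z = 8.2 mm: the r=7.5 sphere slices to a regular 8-gon of circumradius 7.467 (√(r²−h²) with h=0.7 from center) (perimeter = 2·8·7.467·sin(180°/8) = 45.72 mm). Overall, the cross-section is a single solid region. Total boundary length (outer) = 45.72 mm.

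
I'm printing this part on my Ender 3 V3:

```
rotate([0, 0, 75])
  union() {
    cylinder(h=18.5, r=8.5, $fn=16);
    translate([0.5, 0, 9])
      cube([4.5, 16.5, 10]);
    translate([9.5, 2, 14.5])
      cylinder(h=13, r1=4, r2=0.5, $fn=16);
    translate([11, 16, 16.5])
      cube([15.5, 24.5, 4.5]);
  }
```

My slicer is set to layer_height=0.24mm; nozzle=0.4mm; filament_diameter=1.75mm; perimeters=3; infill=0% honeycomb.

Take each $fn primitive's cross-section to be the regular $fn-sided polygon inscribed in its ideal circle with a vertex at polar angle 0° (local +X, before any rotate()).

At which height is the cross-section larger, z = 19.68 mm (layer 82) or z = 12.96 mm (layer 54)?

Layer 82 (z = 19.68): the cylinder is not intersected at this z (z outside [0, 18.5]); the cube at (0.5, 0) does not reach this height (z outside [9, 19]); the cone at (9.5, 2) contributes a regular 16-gon of circumradius 2.605 (interpolated between r1=4 and r2=0.5 at t=0.398) (area = (16/2)·2.605²·sin(360°/16) = 20.78 mm²); the 15.5×24.5 cube at (11, 16) contributes its full rectangle (area 379.75 mm²); Taking the union: the 2 present regions are separate (no shared area or edge), so areas and boundary lengths simply add and each stays a separate island — area = 400.53 mm²; (whole slice rotated 75° about Z — lengths, areas and connectivity unchanged). So its area = 400.53 mm². Layer 54 (z = 12.96): the cylinder: section is a regular 16-gon, circumradius r=8.5 (area = (16/2)·8.500²·sin(360°/16) = 221.19 mm²); the 4.5×16.5 cube at (0.5, 0) contributes its full rectangle (area 74.25 mm²); the cone at (9.5, 2) is not intersected at this z (z outside [14.5, 27.5]); the cube at (11, 16) is absent (z outside [16.5, 21]); Taking the union: the regions partially overlap — summed areas 295.44 mm² minus the doubly-counted overlap 35.07 mm² gives 260.37 mm² — area = 260.37 mm²; (rotated 75° about Z; rotation is an isometry so areas/perimeters/island counts are preserved). So its area = 260.37 mm². Layer 82 is larger (400.53 vs 260.37 mm²).

layer 82 (z = 19.68 mm)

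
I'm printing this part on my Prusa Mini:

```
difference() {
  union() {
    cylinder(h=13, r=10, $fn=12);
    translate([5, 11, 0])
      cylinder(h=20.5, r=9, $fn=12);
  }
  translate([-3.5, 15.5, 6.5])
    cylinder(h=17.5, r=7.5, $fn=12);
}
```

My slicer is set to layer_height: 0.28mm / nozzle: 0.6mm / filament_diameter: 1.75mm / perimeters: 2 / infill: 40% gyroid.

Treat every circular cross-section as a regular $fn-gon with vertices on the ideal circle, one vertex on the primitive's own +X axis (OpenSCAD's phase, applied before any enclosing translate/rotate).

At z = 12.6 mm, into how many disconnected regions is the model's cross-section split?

At z = 12.6 mm: the r=10 cylinder contributes a regular 12-gon of circumradius 10; the r=9 cylinder at (5, 11) gives a regular 12-gon of circumradius 9 (constant along its height); Merging all regions: the regions partially overlap (shared area 63.19 mm²), so overlapping operands fuse into one piece — 1 connected region; the r=7.5 cylinder at (-3.5, 15.5) gives a regular 12-gon of circumradius 7.5 (constant along its height); Taking the first minus the rest: starting from the result so far, the r=7.5 cylinder at (-3.5, 15.5) partially overlaps it — only the 59.55 mm² overlap (of its 168.75 mm²) is removed, clipping the outline — 1 connected region. The result has 1 disconnected region.

1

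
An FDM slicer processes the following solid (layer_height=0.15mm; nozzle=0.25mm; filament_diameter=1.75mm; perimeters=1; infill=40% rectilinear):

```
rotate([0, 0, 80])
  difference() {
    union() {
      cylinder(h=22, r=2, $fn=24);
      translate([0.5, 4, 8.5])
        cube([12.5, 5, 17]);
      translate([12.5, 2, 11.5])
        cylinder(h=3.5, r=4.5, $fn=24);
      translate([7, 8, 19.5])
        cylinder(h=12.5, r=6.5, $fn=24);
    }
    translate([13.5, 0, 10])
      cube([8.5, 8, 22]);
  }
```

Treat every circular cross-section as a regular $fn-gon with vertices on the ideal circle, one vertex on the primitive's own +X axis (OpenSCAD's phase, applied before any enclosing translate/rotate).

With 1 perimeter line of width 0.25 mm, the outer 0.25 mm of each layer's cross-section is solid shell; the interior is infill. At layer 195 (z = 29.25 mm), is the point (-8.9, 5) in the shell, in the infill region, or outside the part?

infill

At z = 29.25 mm: the cylinder is absent (z outside [0, 22]); the cube at (0.5, 4) is absent (z outside [8.5, 25.5]); the cylinder at (12.5, 2) is not intersected at this z (z outside [11.5, 15]); the r=6.5 cylinder at (7, 8) contributes a regular 24-gon of circumradius 6.5; Taking the union: only the r=6.5 cylinder at (7, 8) is present, so the union is just that shape — 1 connected region; the cube at (13.5, 0) is present — its section is the full 8.5×8 rectangle; Subtracting the remaining from the first: starting from the result so far, the 8.5×8 cube at (13.5, 0) misses the remaining region (no effect) — 1 connected region; (whole slice rotated 80° about Z — lengths, areas and connectivity unchanged). Overall, the cross-section is a single solid region. Undo the 80° rotation: the query point maps to (3.379, 9.633) in the un-rotated model frame. The nearest boundary edge runs (0.72, 9.68)→(1.37, 11.25); distance from the point to it = 2.47 mm. The point is inside the cross-section and 2.47 mm from the nearest boundary — more than the 0.25 mm shell width (1 × 0.25), so it's in the infill interior.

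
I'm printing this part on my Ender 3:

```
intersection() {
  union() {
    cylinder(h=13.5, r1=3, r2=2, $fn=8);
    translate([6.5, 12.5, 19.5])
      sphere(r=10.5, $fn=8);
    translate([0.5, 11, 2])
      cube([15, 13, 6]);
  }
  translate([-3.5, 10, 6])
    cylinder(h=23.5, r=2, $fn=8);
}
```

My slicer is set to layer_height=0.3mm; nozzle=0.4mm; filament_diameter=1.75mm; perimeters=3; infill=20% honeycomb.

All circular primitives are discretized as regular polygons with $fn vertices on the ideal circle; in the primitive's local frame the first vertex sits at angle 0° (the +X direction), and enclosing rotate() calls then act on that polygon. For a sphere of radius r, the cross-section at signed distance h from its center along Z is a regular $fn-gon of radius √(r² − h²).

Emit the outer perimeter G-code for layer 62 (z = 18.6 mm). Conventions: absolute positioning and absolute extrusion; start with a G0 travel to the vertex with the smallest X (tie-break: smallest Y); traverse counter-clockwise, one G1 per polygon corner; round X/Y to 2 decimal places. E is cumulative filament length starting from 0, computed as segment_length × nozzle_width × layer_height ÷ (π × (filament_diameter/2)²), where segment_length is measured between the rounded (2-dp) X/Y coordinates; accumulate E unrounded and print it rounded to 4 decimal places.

At z = 18.6 mm: the cone is not intersected at this z (z outside [0, 13.5]); the sphere at (6.5, 12.5): section is a regular 8-gon, circumradius = √(r²−h²) = √(10.5²−0.9²) = 10.461; the cube at (0.5, 11) does not reach this height (z outside [2, 8]); Taking the union: only the r=10.5 sphere at (6.5, 12.5) is present, so the union is just that shape — 1 connected region; the r=2 cylinder at (-3.5, 10) gives a regular 8-gon of circumradius 2 (constant along its height); Taking the intersection: the r=2 cylinder at (-3.5, 10) partially overlaps that combined region; clipping to the common part keeps 3.70 mm² — 1 connected region. The outline is a single polygon with 6 vertices. Extrusion per mm of travel: 0.4 × 0.3 / (π × 0.875²) = 0.049890. Accumulating E over each segment gives final E = 0.4363.

G0 X-3.72 Y11.91 Z18.60
G1 X-2.30 Y8.50 E0.1843
G1 X-2.09 Y8.59 E0.1957
G1 X-1.50 Y10.00 E0.2719
G1 X-2.09 Y11.41 E0.3482
G1 X-3.50 Y12.00 E0.4245
G1 X-3.72 Y11.91 E0.4363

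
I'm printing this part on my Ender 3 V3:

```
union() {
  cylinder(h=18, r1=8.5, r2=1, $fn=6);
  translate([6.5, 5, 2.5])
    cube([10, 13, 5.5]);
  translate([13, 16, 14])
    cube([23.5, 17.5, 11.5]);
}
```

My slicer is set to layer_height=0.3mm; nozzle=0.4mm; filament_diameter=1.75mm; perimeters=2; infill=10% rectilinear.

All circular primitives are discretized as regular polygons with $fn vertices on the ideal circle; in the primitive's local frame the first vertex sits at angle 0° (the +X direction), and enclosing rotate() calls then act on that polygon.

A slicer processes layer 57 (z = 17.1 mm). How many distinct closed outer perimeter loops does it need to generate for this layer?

At z = 17.1 mm: the cone contributes a regular 6-gon of circumradius 1.375 (interpolated between r1=8.5 and r2=1 at t=0.950); the cube at (6.5, 5) is absent (z outside [2.5, 8]); the cube at (13, 16) is present — its section is the full 23.5×17.5 rectangle; Merging all regions: the 2 present regions are separate (no shared area or edge), so areas and boundary lengths simply add and each stays a separate island — 2 connected regions. The result has 2 disconnected regions.

2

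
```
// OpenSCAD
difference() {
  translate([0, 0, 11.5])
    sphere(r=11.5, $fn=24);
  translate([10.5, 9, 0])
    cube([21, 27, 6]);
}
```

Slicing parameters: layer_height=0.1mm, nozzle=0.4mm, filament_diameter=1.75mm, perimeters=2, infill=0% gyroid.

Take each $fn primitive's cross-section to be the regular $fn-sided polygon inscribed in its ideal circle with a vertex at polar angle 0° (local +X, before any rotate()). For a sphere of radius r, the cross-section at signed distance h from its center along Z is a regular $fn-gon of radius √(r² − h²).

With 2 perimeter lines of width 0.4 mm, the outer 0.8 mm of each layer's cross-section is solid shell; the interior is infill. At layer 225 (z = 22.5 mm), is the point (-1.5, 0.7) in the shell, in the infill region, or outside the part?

infill

At z = 22.5 mm: the r=11.5 sphere slices to a regular 24-gon of circumradius 3.354 (√(r²−h²) with h=11 from center); the cube at (10.5, 9) is absent (z outside [0, 6]); After the difference (first − rest): none of the subtracted shapes is present at this height, so the r=11.5 sphere is unchanged — 1 connected region. Overall, the cross-section is a single solid region. The nearest boundary edge runs (-2.90, 1.68)→(-3.24, 0.87); distance from the point to it = 1.67 mm. The point is inside the cross-section and 1.67 mm from the nearest boundary — more than the 0.8 mm shell width (2 × 0.4), so it's in the infill interior.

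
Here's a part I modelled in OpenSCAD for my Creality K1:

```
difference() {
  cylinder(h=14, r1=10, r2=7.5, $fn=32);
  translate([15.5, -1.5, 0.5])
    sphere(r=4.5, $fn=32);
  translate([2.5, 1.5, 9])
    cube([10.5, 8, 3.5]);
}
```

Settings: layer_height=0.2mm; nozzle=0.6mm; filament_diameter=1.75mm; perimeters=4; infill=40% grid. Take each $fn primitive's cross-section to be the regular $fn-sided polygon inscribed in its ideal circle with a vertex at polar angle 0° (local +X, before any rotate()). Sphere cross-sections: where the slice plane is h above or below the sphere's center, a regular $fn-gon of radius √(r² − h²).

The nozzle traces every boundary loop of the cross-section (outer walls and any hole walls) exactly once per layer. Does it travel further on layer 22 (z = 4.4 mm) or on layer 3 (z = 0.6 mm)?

Layer 22 (z = 4.4): the cone contributes a regular 32-gon of circumradius 9.214 (interpolated between r1=10 and r2=7.5 at t=0.314) (perimeter = 2·32·9.214·sin(180°/32) = 57.80 mm); the sphere at (15.5, -1.5): section is a regular 32-gon, circumradius = √(r²−h²) = √(4.5²−3.9²) = 2.245 (perimeter = 2·32·2.245·sin(180°/32) = 14.08 mm); the cube at (2.5, 1.5) does not reach this height (z outside [9, 12.5]); Subtracting the remaining from the first: starting from the cone, the r=4.5 sphere at (15.5, -1.5) misses the remaining region (no effect) — boundary = 57.80 mm. So its perimeter = 57.80 mm. Layer 3 (z = 0.6): the cone (r1=10→r2=7.5) has section circumradius 9.893 here — a regular 32-gon (perimeter = 2·32·9.893·sin(180°/32) = 62.06 mm); the r=4.5 sphere at (15.5, -1.5) slices to a regular 32-gon of circumradius 4.499 (√(r²−h²) with h=0.1 from center) (perimeter = 2·32·4.499·sin(180°/32) = 28.22 mm); the cube at (2.5, 1.5) is not intersected at this z (z outside [9, 12.5]); After the difference (first − rest): starting from the cone, the r=4.5 sphere at (15.5, -1.5) misses the remaining region (no effect) — boundary = 62.06 mm. So its perimeter = 62.06 mm. Layer 3 is larger (62.06 vs 57.80 mm).

layer 3 (z = 0.6 mm)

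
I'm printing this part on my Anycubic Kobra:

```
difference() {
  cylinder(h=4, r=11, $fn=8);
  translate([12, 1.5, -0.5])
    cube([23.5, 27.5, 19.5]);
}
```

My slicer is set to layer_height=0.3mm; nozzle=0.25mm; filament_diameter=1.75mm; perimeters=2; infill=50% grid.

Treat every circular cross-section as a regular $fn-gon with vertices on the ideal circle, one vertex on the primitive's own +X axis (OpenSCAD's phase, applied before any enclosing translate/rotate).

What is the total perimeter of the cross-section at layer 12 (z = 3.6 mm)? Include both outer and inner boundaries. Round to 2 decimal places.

At z = 3.6 mm: the cylinder: section is a regular 8-gon, circumradius r=11 (perimeter = 2·8·11.000·sin(180°/8) = 67.35 mm); the cube at (12, 1.5) (footprint 23.5×27.5) is included at this height (perimeter 102.00 mm); After the difference (first − rest): starting from the r=11 cylinder, the 23.5×27.5 cube at (12, 1.5) misses the remaining region (no effect) — boundary = 67.35 mm. Overall, the cross-section is a single solid region. Total boundary length (outer) = 67.35 mm.

67.35 mm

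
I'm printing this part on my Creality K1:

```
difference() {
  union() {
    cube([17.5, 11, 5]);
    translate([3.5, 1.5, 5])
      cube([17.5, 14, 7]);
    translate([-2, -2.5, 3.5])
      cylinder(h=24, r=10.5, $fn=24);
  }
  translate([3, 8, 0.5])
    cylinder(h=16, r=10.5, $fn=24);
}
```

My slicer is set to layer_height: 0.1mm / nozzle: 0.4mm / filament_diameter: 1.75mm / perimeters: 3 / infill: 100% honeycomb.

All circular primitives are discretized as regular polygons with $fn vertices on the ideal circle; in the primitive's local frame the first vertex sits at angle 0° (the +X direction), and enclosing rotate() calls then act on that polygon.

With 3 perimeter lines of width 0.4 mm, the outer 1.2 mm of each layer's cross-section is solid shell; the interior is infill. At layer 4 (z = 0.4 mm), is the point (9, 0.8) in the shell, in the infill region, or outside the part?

shell

At z = 0.4 mm: the cube is present — its section is the full 17.5×11 rectangle; the cube at (3.5, 1.5) does not reach this height (z outside [5, 12]); the cylinder at (-2, -2.5) does not reach this height (z outside [3.5, 27.5]); Taking the union: only the 17.5×11 cube is present, so the union is just that shape — 1 connected region; the cylinder at (3, 8) is absent (z outside [0.5, 16.5]); After the difference (first − rest): none of the subtracted shapes is present at this height, so the result so far is unchanged — 1 connected region. Overall, the cross-section is a single solid region. The nearest boundary edge runs (0.00, 0.00)→(17.50, 0.00); distance from the point to it = 0.80 mm. The point is inside the cross-section, 0.80 mm from the nearest boundary — within the 1.2 mm shell band (3 × 0.4).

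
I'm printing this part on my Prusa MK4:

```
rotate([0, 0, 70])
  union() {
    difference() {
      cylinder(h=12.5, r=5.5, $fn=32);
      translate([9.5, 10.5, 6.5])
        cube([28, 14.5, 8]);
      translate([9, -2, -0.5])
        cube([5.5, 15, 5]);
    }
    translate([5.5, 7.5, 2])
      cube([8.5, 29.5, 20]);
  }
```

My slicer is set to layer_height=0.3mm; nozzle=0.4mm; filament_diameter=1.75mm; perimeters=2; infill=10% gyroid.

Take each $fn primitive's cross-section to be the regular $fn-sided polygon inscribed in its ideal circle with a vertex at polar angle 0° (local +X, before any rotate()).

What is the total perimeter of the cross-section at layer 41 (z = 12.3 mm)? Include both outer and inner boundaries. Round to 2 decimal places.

110.50 mm

At z = 12.3 mm: the r=5.5 cylinder gives a regular 32-gon of circumradius 5.5 (constant along its height) (perimeter = 2·32·5.500·sin(180°/32) = 34.50 mm); the cube at (9.5, 10.5) (footprint 28×14.5) is included at this height (perimeter 85.00 mm); the cube at (9, -2) is not intersected at this z (z outside [-0.5, 4.5]); After the difference (first − rest): starting from the r=5.5 cylinder, the 28×14.5 cube at (9.5, 10.5) misses the remaining region (no effect) — boundary = 34.50 mm; the cube at (5.5, 7.5) (footprint 8.5×29.5) is included at this height (perimeter 76.00 mm); Taking the union: the 2 present regions are separate (no shared area or edge), so areas and boundary lengths simply add and each stays a separate island — boundary = 110.50 mm; (whole slice rotated 70° about Z — lengths, areas and connectivity unchanged). Overall, the cross-section has 2 separate islands. Total boundary length (outer) = 110.50 mm.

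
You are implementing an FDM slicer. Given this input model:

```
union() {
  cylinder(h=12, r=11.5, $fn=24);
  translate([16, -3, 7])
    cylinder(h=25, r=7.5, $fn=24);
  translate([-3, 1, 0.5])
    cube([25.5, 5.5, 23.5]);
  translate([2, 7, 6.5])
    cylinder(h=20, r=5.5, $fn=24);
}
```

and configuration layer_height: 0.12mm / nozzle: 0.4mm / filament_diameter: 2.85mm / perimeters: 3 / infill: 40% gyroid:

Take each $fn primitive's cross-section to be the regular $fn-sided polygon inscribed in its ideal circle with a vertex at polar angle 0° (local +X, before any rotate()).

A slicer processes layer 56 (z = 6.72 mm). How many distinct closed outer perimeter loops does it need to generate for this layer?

1

At z = 6.72 mm: the r=11.5 cylinder contributes a regular 24-gon of circumradius 11.5; the cylinder at (16, -3) is absent (z outside [7, 32]); the cube at (-3, 1) is present — its section is the full 25.5×5.5 rectangle; the r=5.5 cylinder at (2, 7) contributes a regular 24-gon of circumradius 5.5; Combining (union): the regions partially overlap (shared area 160.90 mm²), so overlapping operands fuse into one piece — 1 connected region. The result has 1 disconnected region.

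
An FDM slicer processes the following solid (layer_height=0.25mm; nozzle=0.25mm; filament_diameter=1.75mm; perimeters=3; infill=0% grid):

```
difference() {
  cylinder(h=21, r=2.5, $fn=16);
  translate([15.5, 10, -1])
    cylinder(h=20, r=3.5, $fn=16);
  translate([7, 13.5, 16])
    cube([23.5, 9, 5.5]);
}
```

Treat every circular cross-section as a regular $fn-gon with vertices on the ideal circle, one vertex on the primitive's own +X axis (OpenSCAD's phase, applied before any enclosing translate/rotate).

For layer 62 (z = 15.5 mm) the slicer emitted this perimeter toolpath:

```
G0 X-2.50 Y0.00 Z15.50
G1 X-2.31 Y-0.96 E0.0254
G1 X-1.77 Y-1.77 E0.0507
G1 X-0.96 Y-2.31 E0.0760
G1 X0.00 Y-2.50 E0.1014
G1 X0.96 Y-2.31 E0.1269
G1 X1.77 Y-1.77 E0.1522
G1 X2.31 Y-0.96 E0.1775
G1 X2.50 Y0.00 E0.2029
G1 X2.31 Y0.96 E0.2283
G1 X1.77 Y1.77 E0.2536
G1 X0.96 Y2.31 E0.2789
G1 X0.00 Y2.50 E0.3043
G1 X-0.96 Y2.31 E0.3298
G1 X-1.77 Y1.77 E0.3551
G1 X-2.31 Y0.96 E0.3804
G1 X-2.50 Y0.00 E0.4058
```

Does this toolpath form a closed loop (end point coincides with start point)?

yes

Start point (G0): (-2.50, 0.00). End point (last G1): the path returns to the start — closed.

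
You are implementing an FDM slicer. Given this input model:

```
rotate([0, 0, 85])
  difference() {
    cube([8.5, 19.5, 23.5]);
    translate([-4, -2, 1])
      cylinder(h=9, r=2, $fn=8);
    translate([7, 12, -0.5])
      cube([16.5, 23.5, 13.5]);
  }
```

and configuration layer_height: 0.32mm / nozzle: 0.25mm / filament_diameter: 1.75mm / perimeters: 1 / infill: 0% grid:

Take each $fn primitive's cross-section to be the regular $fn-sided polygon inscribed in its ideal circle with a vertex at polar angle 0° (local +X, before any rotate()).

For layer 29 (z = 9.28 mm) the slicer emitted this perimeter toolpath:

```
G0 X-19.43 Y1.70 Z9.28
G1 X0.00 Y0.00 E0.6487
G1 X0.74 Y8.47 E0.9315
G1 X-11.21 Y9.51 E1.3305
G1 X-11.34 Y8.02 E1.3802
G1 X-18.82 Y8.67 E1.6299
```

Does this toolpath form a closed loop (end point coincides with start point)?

no

Start point (G0): (-19.43, 1.70). End point (last G1): the path does not return to the start — open.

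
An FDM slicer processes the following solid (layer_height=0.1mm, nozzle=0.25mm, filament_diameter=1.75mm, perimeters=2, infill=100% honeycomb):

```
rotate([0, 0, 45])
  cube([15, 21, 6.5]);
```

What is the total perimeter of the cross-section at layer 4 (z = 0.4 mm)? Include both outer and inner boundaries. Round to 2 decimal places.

72.00 mm

At z = 0.4 mm: the cube is present — its section is the full 15×21 rectangle (perimeter 72.00 mm); (whole slice rotated 45° about Z — lengths, areas and connectivity unchanged). Overall, the cross-section is a single solid region. Total boundary length (outer) = 72.00 mm.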